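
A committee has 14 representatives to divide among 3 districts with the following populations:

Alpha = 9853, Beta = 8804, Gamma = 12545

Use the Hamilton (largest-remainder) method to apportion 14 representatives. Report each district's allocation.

The standard divisor is 31202/14 ≈ 2228.714.
Standard quotas: Alpha 4.4209, Beta 3.9503, Gamma 5.6288.
Lower quotas: Alpha 4, Beta 3, Gamma 5 (sum 12, leaving 2 seats).
Remainders in descending order: Beta 0.9503, Gamma 0.6288, Alpha 0.4209.
Largest remainders: Beta, Gamma receive the extra seats.

Alpha 4, Beta 4, Gamma 6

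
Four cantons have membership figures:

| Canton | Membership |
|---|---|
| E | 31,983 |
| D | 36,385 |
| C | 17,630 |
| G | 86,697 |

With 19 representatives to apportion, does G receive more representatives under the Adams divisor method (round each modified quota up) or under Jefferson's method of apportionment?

Adams: E 4, D 4, C 2, G 9.
Jefferson: E 3, D 4, C 2, G 10.
G gets 9 under Adams and 10 under Jefferson.

Jefferson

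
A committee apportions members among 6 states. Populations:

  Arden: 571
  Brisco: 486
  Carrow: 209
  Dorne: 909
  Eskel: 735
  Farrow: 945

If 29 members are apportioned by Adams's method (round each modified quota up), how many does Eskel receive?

Standard divisor 3855/29 ≈ 132.931; standard quotas: Arden 4.295, Brisco 3.656, Carrow 1.572, Dorne 6.838, Eskel 5.529, Farrow 7.109.
Rounding up gives 5, 4, 2, 7, 6, 8 = 32 seats, so the divisor must be adjusted.
With modified divisor 150: modified quotas Arden 3.807, Brisco 3.240, Carrow 1.393, Dorne 6.060, Eskel 4.900, Farrow 6.300.
Rounding up: Arden 4, Brisco 4, Carrow 2, Dorne 7, Eskel 5, Farrow 7 (total 29).
Eskel receives 5.

5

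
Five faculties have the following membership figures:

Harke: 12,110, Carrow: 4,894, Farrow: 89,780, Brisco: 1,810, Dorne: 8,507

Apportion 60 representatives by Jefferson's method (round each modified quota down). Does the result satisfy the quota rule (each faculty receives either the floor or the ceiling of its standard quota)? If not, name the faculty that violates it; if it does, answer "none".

Farrow

Standard quotas: Harke 6.205, Carrow 2.508, Farrow 46.001, Brisco 0.927, Dorne 4.359.
Jefferson allocation: Harke 6, Carrow 2, Farrow 48, Brisco 0, Dorne 4.
Farrow has quota 46.001 (lower 46, upper 47) but receives 48 — outside the quota interval.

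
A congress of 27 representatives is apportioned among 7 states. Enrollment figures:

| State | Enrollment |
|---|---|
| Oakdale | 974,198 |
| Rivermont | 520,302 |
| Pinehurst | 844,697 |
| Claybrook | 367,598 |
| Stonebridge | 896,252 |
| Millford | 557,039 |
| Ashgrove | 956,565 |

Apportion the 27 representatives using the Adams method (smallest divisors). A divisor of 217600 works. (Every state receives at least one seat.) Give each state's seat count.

Oakdale=5, Rivermont=3, Pinehurst=4, Claybrook=2, Stonebridge=5, Millford=3, Ashgrove=5

With modified divisor 217600: modified quotas Oakdale 4.477, Rivermont 2.391, Pinehurst 3.882, Claybrook 1.689, Stonebridge 4.119, Millford 2.560, Ashgrove 4.396.
Rounding up: Oakdale 5, Rivermont 3, Pinehurst 4, Claybrook 2, Stonebridge 5, Millford 3, Ashgrove 5 (total 27).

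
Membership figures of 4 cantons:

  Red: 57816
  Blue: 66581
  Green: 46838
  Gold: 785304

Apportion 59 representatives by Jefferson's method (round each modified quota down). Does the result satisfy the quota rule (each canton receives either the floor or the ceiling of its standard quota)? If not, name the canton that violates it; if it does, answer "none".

Standard quotas: Red 3.566, Blue 4.107, Green 2.889, Gold 48.438.
Jefferson allocation: Red 3, Blue 4, Green 2, Gold 50.
Gold has quota 48.438 (lower 48, upper 49) but receives 50 — outside the quota interval.

Gold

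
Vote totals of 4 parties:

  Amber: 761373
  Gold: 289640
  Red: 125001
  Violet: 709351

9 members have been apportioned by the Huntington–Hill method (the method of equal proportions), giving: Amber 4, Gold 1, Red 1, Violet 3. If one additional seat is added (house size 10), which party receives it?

Priority for the next seat is population ÷ (√(s·(s+1))).
Priorities: Amber 170248.178, Gold 204806.408, Red 88389.055, Violet 204771.995.
Highest priority: Gold.

Gold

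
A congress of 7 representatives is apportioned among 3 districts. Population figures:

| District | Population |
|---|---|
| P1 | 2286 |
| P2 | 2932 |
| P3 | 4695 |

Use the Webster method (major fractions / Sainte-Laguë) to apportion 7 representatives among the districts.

Standard divisor 9913/7 ≈ 1416.143; standard quotas: P1 1.614, P2 2.070, P3 3.315.
Rounding to the nearest integer gives P1 2, P2 2, P3 3 — total 7, matching the house size, so no adjustment is needed.

P1: 2, P2: 2, P3: 3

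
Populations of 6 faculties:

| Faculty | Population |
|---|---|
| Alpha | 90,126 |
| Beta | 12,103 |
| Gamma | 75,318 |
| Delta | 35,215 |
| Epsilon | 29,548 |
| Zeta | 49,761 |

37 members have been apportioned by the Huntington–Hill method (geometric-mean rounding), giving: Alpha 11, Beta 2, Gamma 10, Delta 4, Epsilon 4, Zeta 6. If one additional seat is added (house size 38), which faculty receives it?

Priority for the next seat is population ÷ (√(s·(s+1))).
Priorities: Alpha 7844.461, Beta 4941.029, Gamma 7181.290, Delta 7874.313, Epsilon 6607.134, Zeta 7678.289.
Highest priority: Delta.

Delta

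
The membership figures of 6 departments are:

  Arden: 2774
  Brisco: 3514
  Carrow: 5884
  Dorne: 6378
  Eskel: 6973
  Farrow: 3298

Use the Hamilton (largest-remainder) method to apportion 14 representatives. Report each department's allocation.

Total 28821; standard divisor 28821/14 ≈ 2058.643.
Standard quotas: Arden 1.3475, Brisco 1.7069, Carrow 2.8582, Dorne 3.0982, Eskel 3.3872, Farrow 1.6020.
Lower quotas: Arden 1, Brisco 1, Carrow 2, Dorne 3, Eskel 3, Farrow 1 (sum 11, leaving 3 seats).
Remainders in descending order: Carrow 0.8582, Brisco 0.7069, Farrow 0.6020, Eskel 0.3872, Arden 0.3475, Dorne 0.0982.
Largest remainders: Carrow, Brisco, Farrow receive the extra seats.

Arden 1, Brisco 2, Carrow 3, Dorne 3, Eskel 3, Farrow 2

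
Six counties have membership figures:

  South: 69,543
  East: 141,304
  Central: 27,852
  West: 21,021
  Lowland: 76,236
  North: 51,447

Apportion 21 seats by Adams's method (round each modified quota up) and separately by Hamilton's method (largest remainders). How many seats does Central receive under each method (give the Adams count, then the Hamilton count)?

Adams: South 4, East 7, Central 2, West 1, Lowland 4, North 3.
Hamilton: South 4, East 8, Central 1, West 1, Lowland 4, North 3.
Central gets 2 under Adams and 1 under Hamilton.

2 and 1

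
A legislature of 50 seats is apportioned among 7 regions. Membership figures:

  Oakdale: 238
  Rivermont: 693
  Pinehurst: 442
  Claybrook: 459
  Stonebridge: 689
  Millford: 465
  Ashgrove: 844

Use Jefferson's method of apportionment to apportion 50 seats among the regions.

Oakdale 3; Rivermont 9; Pinehurst 6; Claybrook 6; Stonebridge 9; Millford 6; Ashgrove 11

Standard divisor 3830/50 ≈ 76.6; standard quotas: Oakdale 3.107, Rivermont 9.047, Pinehurst 5.770, Claybrook 5.992, Stonebridge 8.995, Millford 6.070, Ashgrove 11.018.
Rounding down gives 3, 9, 5, 5, 8, 6, 11 = 47 seats, so the divisor must be adjusted.
With modified divisor 72: modified quotas Oakdale 3.306, Rivermont 9.625, Pinehurst 6.139, Claybrook 6.375, Stonebridge 9.569, Millford 6.458, Ashgrove 11.722.
Rounding down: Oakdale 3, Rivermont 9, Pinehurst 6, Claybrook 6, Stonebridge 9, Millford 6, Ashgrove 11 (total 50).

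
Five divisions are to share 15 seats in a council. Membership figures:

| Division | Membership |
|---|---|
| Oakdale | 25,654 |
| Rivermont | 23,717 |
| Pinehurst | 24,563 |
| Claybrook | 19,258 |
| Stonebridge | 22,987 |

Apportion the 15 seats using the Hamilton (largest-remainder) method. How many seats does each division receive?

Oakdale 3, Rivermont 3, Pinehurst 3, Claybrook 3, Stonebridge 3

Standard divisor: 116179 ÷ 15 ≈ 7745.267.
Standard quotas: Oakdale 3.3122, Rivermont 3.0621, Pinehurst 3.1714, Claybrook 2.4864, Stonebridge 2.9679.
Lower quotas: Oakdale 3, Rivermont 3, Pinehurst 3, Claybrook 2, Stonebridge 2 (sum 13, leaving 2 seats).
Remainders in descending order: Stonebridge 0.9679, Claybrook 0.4864, Oakdale 0.3122, Pinehurst 0.1714, Rivermont 0.0621.
Largest remainders: Stonebridge, Claybrook receive the extra seats.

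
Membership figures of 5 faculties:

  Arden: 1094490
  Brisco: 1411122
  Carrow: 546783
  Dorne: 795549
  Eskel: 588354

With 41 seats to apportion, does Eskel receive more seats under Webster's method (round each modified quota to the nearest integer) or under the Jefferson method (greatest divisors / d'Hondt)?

Webster: Arden 10, Brisco 13, Carrow 5, Dorne 7, Eskel 6.
Jefferson: Arden 10, Brisco 14, Carrow 5, Dorne 7, Eskel 5.
Eskel gets 6 under Webster and 5 under Jefferson.

Webster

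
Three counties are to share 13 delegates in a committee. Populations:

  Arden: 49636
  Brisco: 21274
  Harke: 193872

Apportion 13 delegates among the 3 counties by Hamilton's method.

Arden: 2; Brisco: 1; Harke: 10

Standard divisor: 264782 ÷ 13 ≈ 20367.846.
Standard quotas: Arden 2.4370, Brisco 1.0445, Harke 9.5185.
Lower quotas: Arden 2, Brisco 1, Harke 9 (sum 12, leaving 1 seat).
Remainders in descending order: Harke 0.5185, Arden 0.4370, Brisco 0.0445.
The surplus seat goes to Harke.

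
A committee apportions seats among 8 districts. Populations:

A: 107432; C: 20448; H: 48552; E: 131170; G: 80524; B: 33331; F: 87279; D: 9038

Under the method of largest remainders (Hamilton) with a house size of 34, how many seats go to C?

1

The standard divisor is 517774/34 ≈ 15228.647.
Standard quotas: A 7.0546, C 1.3427, H 3.1882, E 8.6134, G 5.2877, B 2.1887, F 5.7312, D 0.5935.
Lower quotas: A 7, C 1, H 3, E 8, G 5, B 2, F 5, D 0 (sum 31, leaving 3 seats).
Remainders in descending order: F 0.7312, E 0.6134, D 0.5935, C 0.3427, G 0.2877, B 0.1887, H 0.1882, A 0.0546.
The surplus seats go to F, E, D.
C receives 1.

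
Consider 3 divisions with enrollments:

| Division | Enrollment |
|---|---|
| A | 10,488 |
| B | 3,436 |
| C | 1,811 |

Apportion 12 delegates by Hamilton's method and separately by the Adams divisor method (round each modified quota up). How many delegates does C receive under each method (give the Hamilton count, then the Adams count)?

1 and 2

Hamilton: A 8, B 3, C 1.
Adams: A 7, B 3, C 2.
C gets 1 under Hamilton and 2 under Adams.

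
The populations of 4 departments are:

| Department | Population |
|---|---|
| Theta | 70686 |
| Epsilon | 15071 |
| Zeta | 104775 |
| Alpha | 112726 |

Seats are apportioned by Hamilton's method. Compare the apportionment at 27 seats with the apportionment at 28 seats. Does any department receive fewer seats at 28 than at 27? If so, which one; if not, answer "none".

Epsilon

At 27 seats: Theta 6, Epsilon 2, Zeta 9, Alpha 10.
At 28 seats: Theta 7, Epsilon 1, Zeta 10, Alpha 10.
Epsilon drops from 2 to 1.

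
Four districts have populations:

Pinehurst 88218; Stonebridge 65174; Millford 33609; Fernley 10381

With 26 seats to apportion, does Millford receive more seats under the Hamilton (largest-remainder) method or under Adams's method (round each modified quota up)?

Hamilton: Pinehurst 12, Stonebridge 9, Millford 4, Fernley 1.
Adams: Pinehurst 11, Stonebridge 8, Millford 5, Fernley 2.
Millford gets 4 under Hamilton and 5 under Adams.

Adams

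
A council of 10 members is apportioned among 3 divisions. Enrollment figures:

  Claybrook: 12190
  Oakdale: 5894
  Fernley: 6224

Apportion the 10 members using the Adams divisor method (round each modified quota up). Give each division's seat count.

Standard divisor 24308/10 ≈ 2430.8; standard quotas: Claybrook 5.015, Oakdale 2.425, Fernley 2.560.
Rounding up gives 6, 3, 3 = 12 seats, so the divisor must be adjusted.
With modified divisor 3000: modified quotas Claybrook 4.063, Oakdale 1.965, Fernley 2.075.
Rounding up: Claybrook 5, Oakdale 2, Fernley 3 (total 10).

Claybrook=5; Oakdale=2; Fernley=3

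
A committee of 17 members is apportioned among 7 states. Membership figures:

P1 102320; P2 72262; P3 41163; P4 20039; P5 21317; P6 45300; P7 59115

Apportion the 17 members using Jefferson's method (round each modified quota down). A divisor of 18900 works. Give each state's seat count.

With modified divisor 18900: modified quotas P1 5.414, P2 3.823, P3 2.178, P4 1.060, P5 1.128, P6 2.397, P7 3.128.
Rounding down: P1 5, P2 3, P3 2, P4 1, P5 1, P6 2, P7 3 (total 17).

P1 5, P2 3, P3 2, P4 1, P5 1, P6 2, P7 3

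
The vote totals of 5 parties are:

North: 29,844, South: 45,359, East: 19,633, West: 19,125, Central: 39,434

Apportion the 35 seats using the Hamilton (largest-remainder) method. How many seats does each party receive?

North 7, South 10, East 5, West 4, Central 9

The standard divisor is 153395/35 ≈ 4382.714.
Standard quotas: North 6.8095, South 10.3495, East 4.4796, West 4.3637, Central 8.9976.
Lower quotas: North 6, South 10, East 4, West 4, Central 8 (sum 32, leaving 3 seats).
Remainders in descending order: Central 0.9976, North 0.8095, East 0.4796, West 0.3637, South 0.3495.
Largest remainders: Central, North, East receive the extra seats.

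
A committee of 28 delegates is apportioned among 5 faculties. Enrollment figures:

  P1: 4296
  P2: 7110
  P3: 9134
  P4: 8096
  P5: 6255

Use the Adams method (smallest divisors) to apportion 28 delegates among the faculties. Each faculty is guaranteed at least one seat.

P1 4, P2 6, P3 7, P4 6, P5 5

Standard divisor 34891/28 ≈ 1246.107; standard quotas: P1 3.448, P2 5.706, P3 7.330, P4 6.497, P5 5.020.
Rounding up gives 4, 6, 8, 7, 6 = 31 seats, so the divisor must be adjusted.
With modified divisor 1400: modified quotas P1 3.069, P2 5.079, P3 6.524, P4 5.783, P5 4.468.
Rounding up: P1 4, P2 6, P3 7, P4 6, P5 5 (total 28).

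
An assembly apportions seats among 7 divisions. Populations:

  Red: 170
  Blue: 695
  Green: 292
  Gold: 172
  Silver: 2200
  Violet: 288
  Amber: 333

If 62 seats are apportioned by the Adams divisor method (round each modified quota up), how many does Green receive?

5

Standard divisor 4150/62 ≈ 66.935; standard quotas: Red 2.540, Blue 10.383, Green 4.362, Gold 2.570, Silver 32.867, Violet 4.303, Amber 4.975.
Rounding up gives 3, 11, 5, 3, 33, 5, 5 = 65 seats, so the divisor must be adjusted.
With modified divisor 71.5: modified quotas Red 2.378, Blue 9.720, Green 4.084, Gold 2.406, Silver 30.769, Violet 4.028, Amber 4.657.
Rounding up: Red 3, Blue 10, Green 5, Gold 3, Silver 31, Violet 5, Amber 5 (total 62).
Green receives 5.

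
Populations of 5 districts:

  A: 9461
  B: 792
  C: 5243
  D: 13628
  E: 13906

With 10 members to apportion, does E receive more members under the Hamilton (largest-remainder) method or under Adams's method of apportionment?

Hamilton: A 2, B 0, C 1, D 3, E 4.
Adams: A 2, B 1, C 1, D 3, E 3.
E gets 4 under Hamilton and 3 under Adams.

Hamilton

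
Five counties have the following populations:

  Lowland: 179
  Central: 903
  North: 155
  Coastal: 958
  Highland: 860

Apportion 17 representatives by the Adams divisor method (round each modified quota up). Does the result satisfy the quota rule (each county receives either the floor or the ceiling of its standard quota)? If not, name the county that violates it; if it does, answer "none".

none

Standard quotas: Lowland 0.996, Central 5.025, North 0.863, Coastal 5.331, Highland 4.786.
Adams allocation: Lowland 1, Central 5, North 1, Coastal 5, Highland 5.
Every allocation lies between the lower and upper quota.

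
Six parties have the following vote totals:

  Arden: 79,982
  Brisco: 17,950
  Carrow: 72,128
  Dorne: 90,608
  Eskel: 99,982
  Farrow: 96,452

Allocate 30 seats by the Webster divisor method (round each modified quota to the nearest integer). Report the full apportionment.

Standard divisor 457102/30 ≈ 15236.733; standard quotas: Arden 5.249, Brisco 1.178, Carrow 4.734, Dorne 5.947, Eskel 6.562, Farrow 6.330.
Rounding to the nearest integer gives Arden 5, Brisco 1, Carrow 5, Dorne 6, Eskel 7, Farrow 6 — total 30, matching the house size, so no adjustment is needed.

Arden 5, Brisco 1, Carrow 5, Dorne 6, Eskel 7, Farrow 6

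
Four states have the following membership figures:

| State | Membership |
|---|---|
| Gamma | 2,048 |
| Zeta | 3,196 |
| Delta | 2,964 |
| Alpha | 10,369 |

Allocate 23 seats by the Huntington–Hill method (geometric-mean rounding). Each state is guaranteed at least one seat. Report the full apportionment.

With divisor 833: modified quotas Gamma 2.459, Zeta 3.837, Delta 3.558, Alpha 12.448.
Geometric-mean thresholds: Gamma √(2·3)=2.449, Zeta √(3·4)=3.464, Delta √(3·4)=3.464, Alpha √(12·13)=12.490.
Each quota rounded against its threshold gives Gamma 3, Zeta 4, Delta 4, Alpha 12 (total 23).

Gamma=3; Zeta=4; Delta=4; Alpha=12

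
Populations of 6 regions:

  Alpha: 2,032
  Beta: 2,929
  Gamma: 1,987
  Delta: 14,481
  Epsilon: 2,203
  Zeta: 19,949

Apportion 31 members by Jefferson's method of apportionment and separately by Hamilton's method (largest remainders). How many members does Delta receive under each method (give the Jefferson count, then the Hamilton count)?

Jefferson: Alpha 1, Beta 2, Gamma 1, Delta 11, Epsilon 1, Zeta 15.
Hamilton: Alpha 2, Beta 2, Gamma 1, Delta 10, Epsilon 2, Zeta 14.
Delta gets 11 under Jefferson and 10 under Hamilton.

11 and 10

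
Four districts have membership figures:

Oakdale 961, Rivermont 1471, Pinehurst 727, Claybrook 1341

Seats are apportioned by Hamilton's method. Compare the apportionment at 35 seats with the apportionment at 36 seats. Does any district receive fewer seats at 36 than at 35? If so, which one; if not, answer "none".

Oakdale

At 35 seats: Oakdale 8, Rivermont 11, Pinehurst 6, Claybrook 10.
At 36 seats: Oakdale 7, Rivermont 12, Pinehurst 6, Claybrook 11.
Oakdale drops from 8 to 7.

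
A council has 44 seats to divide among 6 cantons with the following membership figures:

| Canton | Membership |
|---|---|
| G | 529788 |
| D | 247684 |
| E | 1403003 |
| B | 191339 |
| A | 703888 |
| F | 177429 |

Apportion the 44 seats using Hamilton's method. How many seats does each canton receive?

Standard divisor: 3253131 ÷ 44 ≈ 73934.795.
Standard quotas: G 7.1656, D 3.3500, E 18.9762, B 2.5879, A 9.5204, F 2.3998.
Lower quotas: G 7, D 3, E 18, B 2, A 9, F 2 (sum 41, leaving 3 seats).
Remainders in descending order: E 0.9762, B 0.5879, A 0.5204, F 0.3998, D 0.3500, G 0.1656.
The surplus seats go to E, B, A.

G 7, D 3, E 19, B 3, A 10, F 2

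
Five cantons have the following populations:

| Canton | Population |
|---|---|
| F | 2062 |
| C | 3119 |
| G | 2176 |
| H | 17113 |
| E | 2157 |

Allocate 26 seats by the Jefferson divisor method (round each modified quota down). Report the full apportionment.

F 2, C 3, G 2, H 17, E 2

Standard divisor 26627/26 ≈ 1024.115; standard quotas: F 2.013, C 3.046, G 2.125, H 16.710, E 2.106.
Rounding down gives 2, 3, 2, 16, 2 = 25 seats, so the divisor must be adjusted.
With modified divisor 1000: modified quotas F 2.062, C 3.119, G 2.176, H 17.113, E 2.157.
Rounding down: F 2, C 3, G 2, H 17, E 2 (total 26).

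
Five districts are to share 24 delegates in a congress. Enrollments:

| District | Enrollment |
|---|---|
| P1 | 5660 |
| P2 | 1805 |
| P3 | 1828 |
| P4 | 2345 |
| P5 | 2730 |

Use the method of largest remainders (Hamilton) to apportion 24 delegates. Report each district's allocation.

P1 9, P2 3, P3 3, P4 4, P5 5

Total 14368; standard divisor 14368/24 ≈ 598.667.
Standard quotas: P1 9.4543, P2 3.0150, P3 3.0535, P4 3.9170, P5 4.5601.
Lower quotas: P1 9, P2 3, P3 3, P4 3, P5 4 (sum 22, leaving 2 seats).
Remainders in descending order: P4 0.9170, P5 0.5601, P1 0.4543, P3 0.0535, P2 0.0150.
Largest remainders: P4, P5 receive the extra seats.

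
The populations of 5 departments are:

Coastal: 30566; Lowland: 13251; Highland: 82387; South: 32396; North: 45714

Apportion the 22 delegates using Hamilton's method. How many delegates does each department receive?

Standard divisor: 204314 ÷ 22 = 9287.
Standard quotas: Coastal 3.2913, Lowland 1.4268, Highland 8.8712, South 3.4883, North 4.9224.
Lower quotas: Coastal 3, Lowland 1, Highland 8, South 3, North 4 (sum 19, leaving 3 seats).
Remainders in descending order: North 0.9224, Highland 0.8712, South 0.4883, Lowland 0.4268, Coastal 0.2913.
Largest remainders: North, Highland, South receive the extra seats.

Coastal=3, Lowland=1, Highland=9, South=4, North=5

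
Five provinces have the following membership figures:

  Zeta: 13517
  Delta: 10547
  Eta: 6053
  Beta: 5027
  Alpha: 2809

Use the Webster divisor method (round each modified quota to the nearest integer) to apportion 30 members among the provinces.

Standard divisor 37953/30 ≈ 1265.1; standard quotas: Zeta 10.685, Delta 8.337, Eta 4.785, Beta 3.974, Alpha 2.220.
Rounding to the nearest integer gives Zeta 11, Delta 8, Eta 5, Beta 4, Alpha 2 — total 30, matching the house size, so no adjustment is needed.

Zeta: 11; Delta: 8; Eta: 5; Beta: 4; Alpha: 2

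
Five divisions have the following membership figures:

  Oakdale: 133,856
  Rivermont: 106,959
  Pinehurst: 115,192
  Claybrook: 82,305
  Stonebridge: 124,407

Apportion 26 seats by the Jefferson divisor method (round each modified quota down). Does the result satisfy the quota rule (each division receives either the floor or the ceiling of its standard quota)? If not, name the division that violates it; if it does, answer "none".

Standard quotas: Oakdale 6.185, Rivermont 4.942, Pinehurst 5.322, Claybrook 3.803, Stonebridge 5.748.
Jefferson allocation: Oakdale 6, Rivermont 5, Pinehurst 5, Claybrook 4, Stonebridge 6.
Every allocation lies between the lower and upper quota.

none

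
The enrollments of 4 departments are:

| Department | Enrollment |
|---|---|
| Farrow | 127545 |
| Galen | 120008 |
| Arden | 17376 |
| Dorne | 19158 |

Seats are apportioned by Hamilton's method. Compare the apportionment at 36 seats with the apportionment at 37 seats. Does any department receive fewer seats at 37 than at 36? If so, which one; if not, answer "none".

At 36 seats: Farrow 16, Galen 15, Arden 2, Dorne 3.
At 37 seats: Farrow 17, Galen 16, Arden 2, Dorne 2.
Dorne drops from 3 to 2.

Dorne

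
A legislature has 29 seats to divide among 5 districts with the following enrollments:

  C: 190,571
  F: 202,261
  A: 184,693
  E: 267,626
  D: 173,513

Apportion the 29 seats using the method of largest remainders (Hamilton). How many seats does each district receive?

C 5, F 6, A 5, E 8, D 5

Total 1018664; standard divisor 1018664/29 ≈ 35126.345.
Standard quotas: C 5.4253, F 5.7581, A 5.2580, E 7.6190, D 4.9397.
Lower quotas: C 5, F 5, A 5, E 7, D 4 (sum 26, leaving 3 seats).
Remainders in descending order: D 0.9397, F 0.7581, E 0.6190, C 0.4253, A 0.2580.
The surplus seats go to D, F, E.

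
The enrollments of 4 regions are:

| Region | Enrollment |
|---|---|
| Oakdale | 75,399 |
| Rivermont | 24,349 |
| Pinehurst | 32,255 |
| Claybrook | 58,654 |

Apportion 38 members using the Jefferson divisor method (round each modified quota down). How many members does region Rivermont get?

Standard divisor 190657/38 ≈ 5017.289; standard quotas: Oakdale 15.028, Rivermont 4.853, Pinehurst 6.429, Claybrook 11.690.
Rounding down gives 15, 4, 6, 11 = 36 seats, so the divisor must be adjusted.
With modified divisor 4800: modified quotas Oakdale 15.708, Rivermont 5.073, Pinehurst 6.720, Claybrook 12.220.
Rounding down: Oakdale 15, Rivermont 5, Pinehurst 6, Claybrook 12 (total 38).
Rivermont receives 5.

5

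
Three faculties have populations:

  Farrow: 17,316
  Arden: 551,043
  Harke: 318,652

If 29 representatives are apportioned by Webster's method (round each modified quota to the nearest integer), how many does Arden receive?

18

Standard divisor 887011/29 ≈ 30586.586; standard quotas: Farrow 0.566, Arden 18.016, Harke 10.418.
Rounding to the nearest integer gives Farrow 1, Arden 18, Harke 10 — total 29, matching the house size, so no adjustment is needed.
Arden receives 18.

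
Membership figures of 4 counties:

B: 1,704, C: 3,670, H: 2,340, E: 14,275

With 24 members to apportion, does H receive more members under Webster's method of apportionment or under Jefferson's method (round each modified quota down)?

Webster

Webster: B 2, C 4, H 3, E 15.
Jefferson: B 2, C 4, H 2, E 16.
H gets 3 under Webster and 2 under Jefferson.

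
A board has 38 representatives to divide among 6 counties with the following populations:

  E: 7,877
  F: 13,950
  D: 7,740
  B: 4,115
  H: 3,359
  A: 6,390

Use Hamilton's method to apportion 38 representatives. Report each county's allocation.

E=7, F=12, D=7, B=4, H=3, A=5

Standard divisor: 43431 ÷ 38 ≈ 1142.921.
Standard quotas: E 6.8920, F 12.2056, D 6.7721, B 3.6004, H 2.9390, A 5.5909.
Lower quotas: E 6, F 12, D 6, B 3, H 2, A 5 (sum 34, leaving 4 seats).
Remainders in descending order: H 0.9390, E 0.8920, D 0.7721, B 0.6004, A 0.5909, F 0.2056.
The surplus seats go to H, E, D, B.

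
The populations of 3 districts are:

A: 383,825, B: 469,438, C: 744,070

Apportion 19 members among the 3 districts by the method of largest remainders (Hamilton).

A 4, B 6, C 9

Standard divisor: 1597333 ÷ 19 ≈ 84070.158.
Standard quotas: A 4.5655, B 5.5839, C 8.8506.
Lower quotas: A 4, B 5, C 8 (sum 17, leaving 2 seats).
Remainders in descending order: C 0.8506, B 0.5839, A 0.5655.
The surplus seats go to C, B.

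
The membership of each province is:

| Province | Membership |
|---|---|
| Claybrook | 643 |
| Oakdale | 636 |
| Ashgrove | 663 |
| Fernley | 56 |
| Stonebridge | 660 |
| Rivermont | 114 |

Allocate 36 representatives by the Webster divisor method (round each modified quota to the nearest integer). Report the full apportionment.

Claybrook 8; Oakdale 8; Ashgrove 9; Fernley 1; Stonebridge 9; Rivermont 1

Standard divisor 2772/36 ≈ 77; standard quotas: Claybrook 8.351, Oakdale 8.260, Ashgrove 8.610, Fernley 0.727, Stonebridge 8.571, Rivermont 1.481.
Rounding to the nearest integer gives Claybrook 8, Oakdale 8, Ashgrove 9, Fernley 1, Stonebridge 9, Rivermont 1 — total 36, matching the house size, so no adjustment is needed.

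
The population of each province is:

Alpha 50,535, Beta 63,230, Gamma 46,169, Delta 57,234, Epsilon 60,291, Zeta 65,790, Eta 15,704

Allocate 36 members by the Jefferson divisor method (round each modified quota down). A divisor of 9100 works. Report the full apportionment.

Alpha 5; Beta 6; Gamma 5; Delta 6; Epsilon 6; Zeta 7; Eta 1

With modified divisor 9100: modified quotas Alpha 5.553, Beta 6.948, Gamma 5.074, Delta 6.289, Epsilon 6.625, Zeta 7.230, Eta 1.726.
Rounding down: Alpha 5, Beta 6, Gamma 5, Delta 6, Epsilon 6, Zeta 7, Eta 1 (total 36).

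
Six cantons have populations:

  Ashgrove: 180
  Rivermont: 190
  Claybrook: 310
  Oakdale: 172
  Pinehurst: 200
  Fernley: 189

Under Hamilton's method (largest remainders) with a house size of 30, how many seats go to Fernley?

5

Total 1241; standard divisor 1241/30 ≈ 41.367.
Standard quotas: Ashgrove 4.351, Rivermont 4.593, Claybrook 7.494, Oakdale 4.158, Pinehurst 4.835, Fernley 4.569.
Lower quotas: Ashgrove 4, Rivermont 4, Claybrook 7, Oakdale 4, Pinehurst 4, Fernley 4 (sum 27, leaving 3 seats).
Remainders in descending order: Pinehurst 0.835, Rivermont 0.593, Fernley 0.569, Claybrook 0.494, Ashgrove 0.351, Oakdale 0.158.
Largest remainders: Pinehurst, Rivermont, Fernley receive the extra seats.
Fernley receives 5.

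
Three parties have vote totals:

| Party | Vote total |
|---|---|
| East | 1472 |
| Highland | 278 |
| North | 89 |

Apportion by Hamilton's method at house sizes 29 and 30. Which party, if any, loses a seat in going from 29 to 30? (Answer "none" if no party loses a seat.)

North

At 29 seats: East 23, Highland 4, North 2.
At 30 seats: East 24, Highland 5, North 1.
North drops from 2 to 1.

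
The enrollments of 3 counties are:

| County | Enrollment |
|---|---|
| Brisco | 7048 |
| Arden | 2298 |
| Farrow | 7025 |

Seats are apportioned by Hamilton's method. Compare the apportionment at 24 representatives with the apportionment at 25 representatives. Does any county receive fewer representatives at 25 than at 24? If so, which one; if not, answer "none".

At 24 seats: Brisco 10, Arden 4, Farrow 10.
At 25 seats: Brisco 11, Arden 3, Farrow 11.
Arden drops from 4 to 3.

Arden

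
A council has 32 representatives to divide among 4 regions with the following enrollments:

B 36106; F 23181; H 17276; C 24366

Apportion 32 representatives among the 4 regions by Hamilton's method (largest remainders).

B 11, F 7, H 6, C 8

The standard divisor is 100929/32 ≈ 3154.031.
Standard quotas: B 11.4476, F 7.3496, H 5.4774, C 7.7254.
Lower quotas: B 11, F 7, H 5, C 7 (sum 30, leaving 2 seats).
Remainders in descending order: C 0.7254, H 0.4774, B 0.4476, F 0.3496.
Largest remainders: C, H receive the extra seats.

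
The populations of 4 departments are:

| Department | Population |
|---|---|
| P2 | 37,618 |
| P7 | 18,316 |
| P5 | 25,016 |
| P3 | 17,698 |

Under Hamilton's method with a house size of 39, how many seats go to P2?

The standard divisor is 98648/39 ≈ 2529.436.
Standard quotas: P2 14.8721, P7 7.2411, P5 9.8900, P3 6.9968.
Lower quotas: P2 14, P7 7, P5 9, P3 6 (sum 36, leaving 3 seats).
Remainders in descending order: P3 0.9968, P5 0.8900, P2 0.8721, P7 0.2411.
The surplus seats go to P3, P5, P2.
P2 receives 15.

15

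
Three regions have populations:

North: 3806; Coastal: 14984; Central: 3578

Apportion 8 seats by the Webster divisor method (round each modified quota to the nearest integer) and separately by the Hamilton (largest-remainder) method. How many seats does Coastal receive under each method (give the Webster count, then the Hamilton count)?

Webster: North 1, Coastal 6, Central 1.
Hamilton: North 2, Coastal 5, Central 1.
Coastal gets 6 under Webster and 5 under Hamilton.

6 and 5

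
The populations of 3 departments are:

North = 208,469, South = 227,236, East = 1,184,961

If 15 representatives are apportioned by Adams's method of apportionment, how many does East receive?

Standard divisor 1620666/15 ≈ 108044.4; standard quotas: North 1.929, South 2.103, East 10.967.
Rounding up gives 2, 3, 11 = 16 seats, so the divisor must be adjusted.
With modified divisor 116100: modified quotas North 1.796, South 1.957, East 10.206.
Rounding up: North 2, South 2, East 11 (total 15).
East receives 11.

11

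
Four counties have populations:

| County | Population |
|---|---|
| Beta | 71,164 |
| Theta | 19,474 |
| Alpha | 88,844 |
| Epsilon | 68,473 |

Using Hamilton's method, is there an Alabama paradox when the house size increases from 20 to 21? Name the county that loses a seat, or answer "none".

none

At 20 seats: Beta 6, Theta 2, Alpha 7, Epsilon 5.
At 21 seats: Beta 6, Theta 2, Alpha 7, Epsilon 6.
No county's allocation decreased.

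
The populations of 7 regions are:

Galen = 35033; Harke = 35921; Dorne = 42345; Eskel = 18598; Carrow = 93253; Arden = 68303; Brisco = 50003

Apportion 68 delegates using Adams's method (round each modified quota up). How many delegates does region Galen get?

Standard divisor 343456/68 ≈ 5050.824; standard quotas: Galen 6.936, Harke 7.112, Dorne 8.384, Eskel 3.682, Carrow 18.463, Arden 13.523, Brisco 9.900.
Rounding up gives 7, 8, 9, 4, 19, 14, 10 = 71 seats, so the divisor must be adjusted.
With modified divisor 5270: modified quotas Galen 6.648, Harke 6.816, Dorne 8.035, Eskel 3.529, Carrow 17.695, Arden 12.961, Brisco 9.488.
Rounding up: Galen 7, Harke 7, Dorne 9, Eskel 4, Carrow 18, Arden 13, Brisco 10 (total 68).
Galen receives 7.

7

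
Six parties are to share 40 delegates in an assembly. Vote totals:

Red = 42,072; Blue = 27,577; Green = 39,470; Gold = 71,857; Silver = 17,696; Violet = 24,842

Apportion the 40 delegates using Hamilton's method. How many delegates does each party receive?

Standard divisor: 223514 ÷ 40 ≈ 5587.85.
Standard quotas: Red 7.5292, Blue 4.9352, Green 7.0635, Gold 12.8595, Silver 3.1669, Violet 4.4457.
Lower quotas: Red 7, Blue 4, Green 7, Gold 12, Silver 3, Violet 4 (sum 37, leaving 3 seats).
Remainders in descending order: Blue 0.9352, Gold 0.8595, Red 0.5292, Violet 0.4457, Silver 0.1669, Green 0.0635.
Largest remainders: Blue, Gold, Red receive the extra seats.

Red 8; Blue 5; Green 7; Gold 13; Silver 3; Violet 4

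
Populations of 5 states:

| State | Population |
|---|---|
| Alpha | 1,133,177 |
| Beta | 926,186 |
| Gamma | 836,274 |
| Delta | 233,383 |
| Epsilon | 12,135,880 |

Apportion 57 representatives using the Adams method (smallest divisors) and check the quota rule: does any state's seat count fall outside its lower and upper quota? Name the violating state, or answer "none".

Standard quotas: Alpha 4.231, Beta 3.458, Gamma 3.123, Delta 0.871, Epsilon 45.316.
Adams allocation: Alpha 5, Beta 4, Gamma 3, Delta 1, Epsilon 44.
Epsilon has quota 45.316 (lower 45, upper 46) but receives 44 — outside the quota interval.

Epsilon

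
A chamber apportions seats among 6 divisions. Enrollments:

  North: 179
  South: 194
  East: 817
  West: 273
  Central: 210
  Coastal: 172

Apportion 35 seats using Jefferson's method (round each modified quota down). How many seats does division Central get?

4

Standard divisor 1845/35 ≈ 52.714; standard quotas: North 3.396, South 3.680, East 15.499, West 5.179, Central 3.984, Coastal 3.263.
Rounding down gives 3, 3, 15, 5, 3, 3 = 32 seats, so the divisor must be adjusted.
With modified divisor 48.19: modified quotas North 3.714, South 4.026, East 16.954, West 5.665, Central 4.358, Coastal 3.569.
Rounding down: North 3, South 4, East 16, West 5, Central 4, Coastal 3 (total 35).
Central receives 4.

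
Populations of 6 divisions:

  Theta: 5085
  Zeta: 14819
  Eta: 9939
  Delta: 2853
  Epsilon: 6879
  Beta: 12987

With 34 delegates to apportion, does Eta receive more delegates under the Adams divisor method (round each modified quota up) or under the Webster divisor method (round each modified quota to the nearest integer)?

Webster

Adams: Theta 4, Zeta 9, Eta 6, Delta 2, Epsilon 5, Beta 8.
Webster: Theta 3, Zeta 10, Eta 7, Delta 2, Epsilon 4, Beta 8.
Eta gets 6 under Adams and 7 under Webster.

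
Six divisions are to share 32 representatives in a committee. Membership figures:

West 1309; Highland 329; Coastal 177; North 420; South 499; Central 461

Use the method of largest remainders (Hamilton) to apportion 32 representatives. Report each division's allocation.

Standard divisor: 3195 ÷ 32 ≈ 99.844.
Standard quotas: West 13.110, Highland 3.295, Coastal 1.773, North 4.207, South 4.998, Central 4.617.
Lower quotas: West 13, Highland 3, Coastal 1, North 4, South 4, Central 4 (sum 29, leaving 3 seats).
Remainders in descending order: South 0.998, Coastal 0.773, Central 0.617, Highland 0.295, North 0.207, West 0.110.
The surplus seats go to South, Coastal, Central.

West 13, Highland 3, Coastal 2, North 4, South 5, Central 5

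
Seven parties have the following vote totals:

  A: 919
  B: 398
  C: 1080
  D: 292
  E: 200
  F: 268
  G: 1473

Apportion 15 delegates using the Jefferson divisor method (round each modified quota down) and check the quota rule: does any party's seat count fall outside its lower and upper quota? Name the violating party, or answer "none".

none

Standard quotas: A 2.977, B 1.289, C 3.499, D 0.946, E 0.648, F 0.868, G 4.772.
Jefferson allocation: A 3, B 1, C 4, D 1, E 0, F 1, G 5.
Every allocation lies between the lower and upper quota.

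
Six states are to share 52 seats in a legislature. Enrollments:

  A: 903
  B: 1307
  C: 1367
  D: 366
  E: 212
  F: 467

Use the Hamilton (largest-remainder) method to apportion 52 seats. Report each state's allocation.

The standard divisor is 4622/52 ≈ 88.885.
Standard quotas: A 10.159, B 14.704, C 15.379, D 4.118, E 2.385, F 5.254.
Lower quotas: A 10, B 14, C 15, D 4, E 2, F 5 (sum 50, leaving 2 seats).
Remainders in descending order: B 0.704, E 0.385, C 0.379, F 0.254, A 0.159, D 0.118.
Largest remainders: B, E receive the extra seats.

A=10; B=15; C=15; D=4; E=3; F=5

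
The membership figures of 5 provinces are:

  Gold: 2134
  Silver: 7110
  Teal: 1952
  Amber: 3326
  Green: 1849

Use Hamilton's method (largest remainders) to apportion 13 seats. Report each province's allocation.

Total 16371; standard divisor 16371/13 ≈ 1259.308.
Standard quotas: Gold 1.6946, Silver 5.6460, Teal 1.5501, Amber 2.6411, Green 1.4683.
Lower quotas: Gold 1, Silver 5, Teal 1, Amber 2, Green 1 (sum 10, leaving 3 seats).
Remainders in descending order: Gold 0.6946, Silver 0.6460, Amber 0.6411, Teal 0.5501, Green 0.4683.
The surplus seats go to Gold, Silver, Amber.

Gold=2, Silver=6, Teal=1, Amber=3, Green=1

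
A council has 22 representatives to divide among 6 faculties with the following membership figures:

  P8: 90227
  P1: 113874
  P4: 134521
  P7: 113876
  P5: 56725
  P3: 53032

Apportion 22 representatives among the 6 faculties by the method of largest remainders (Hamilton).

P8 4, P1 4, P4 5, P7 5, P5 2, P3 2

Total 562255; standard divisor 562255/22 ≈ 25557.045.
Standard quotas: P8 3.5304, P1 4.4557, P4 5.2636, P7 4.4558, P5 2.2195, P3 2.0750.
Lower quotas: P8 3, P1 4, P4 5, P7 4, P5 2, P3 2 (sum 20, leaving 2 seats).
Remainders in descending order: P8 0.5304, P7 0.4558, P1 0.4557, P4 0.2636, P5 0.2195, P3 0.0750.
The surplus seats go to P8, P7.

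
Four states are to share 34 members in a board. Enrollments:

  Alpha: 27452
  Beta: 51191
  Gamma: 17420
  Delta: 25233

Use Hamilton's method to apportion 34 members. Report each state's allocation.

Alpha: 8, Beta: 14, Gamma: 5, Delta: 7

The standard divisor is 121296/34 ≈ 3567.529.
Standard quotas: Alpha 7.6950, Beta 14.3491, Gamma 4.8829, Delta 7.0730.
Lower quotas: Alpha 7, Beta 14, Gamma 4, Delta 7 (sum 32, leaving 2 seats).
Remainders in descending order: Gamma 0.8829, Alpha 0.6950, Beta 0.3491, Delta 0.0730.
The surplus seats go to Gamma, Alpha.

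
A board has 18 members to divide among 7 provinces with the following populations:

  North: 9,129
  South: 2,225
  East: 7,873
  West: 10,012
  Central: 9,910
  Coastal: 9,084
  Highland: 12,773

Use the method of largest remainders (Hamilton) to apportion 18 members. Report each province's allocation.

North=3, South=0, East=2, West=3, Central=3, Coastal=3, Highland=4

Total 61006; standard divisor 61006/18 ≈ 3389.222.
Standard quotas: North 2.6935, South 0.6565, East 2.3230, West 2.9541, Central 2.9240, Coastal 2.6803, Highland 3.7687.
Lower quotas: North 2, South 0, East 2, West 2, Central 2, Coastal 2, Highland 3 (sum 13, leaving 5 seats).
Remainders in descending order: West 0.9541, Central 0.9240, Highland 0.7687, North 0.6935, Coastal 0.6803, South 0.6565, East 0.3230.
The surplus seats go to West, Central, Highland, North, Coastal.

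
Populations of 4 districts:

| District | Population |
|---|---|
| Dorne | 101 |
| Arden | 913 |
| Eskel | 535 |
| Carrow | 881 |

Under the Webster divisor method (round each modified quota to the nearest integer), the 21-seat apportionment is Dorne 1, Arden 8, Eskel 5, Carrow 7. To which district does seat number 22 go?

Priority for the next seat is population ÷ (current seats + 0.5).
Priorities: Dorne 67.333, Arden 107.412, Eskel 97.273, Carrow 117.467.
Highest priority: Carrow.

Carrow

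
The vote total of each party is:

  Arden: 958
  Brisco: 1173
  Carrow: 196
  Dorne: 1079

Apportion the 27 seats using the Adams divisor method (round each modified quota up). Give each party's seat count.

Standard divisor 3406/27 ≈ 126.148; standard quotas: Arden 7.594, Brisco 9.299, Carrow 1.554, Dorne 8.553.
Rounding up gives 8, 10, 2, 9 = 29 seats, so the divisor must be adjusted.
With modified divisor 136: modified quotas Arden 7.044, Brisco 8.625, Carrow 1.441, Dorne 7.934.
Rounding up: Arden 8, Brisco 9, Carrow 2, Dorne 8 (total 27).

Arden 8, Brisco 9, Carrow 2, Dorne 8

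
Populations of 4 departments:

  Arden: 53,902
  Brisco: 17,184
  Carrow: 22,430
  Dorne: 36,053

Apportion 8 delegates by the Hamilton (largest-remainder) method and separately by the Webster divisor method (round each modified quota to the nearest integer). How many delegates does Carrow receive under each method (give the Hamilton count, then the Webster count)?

Hamilton: Arden 3, Brisco 1, Carrow 2, Dorne 2.
Webster: Arden 4, Brisco 1, Carrow 1, Dorne 2.
Carrow gets 2 under Hamilton and 1 under Webster.

2 and 1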